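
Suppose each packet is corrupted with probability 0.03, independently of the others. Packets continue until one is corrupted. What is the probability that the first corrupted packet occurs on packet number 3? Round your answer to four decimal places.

Geometric (trials to first success), p = 0.03.
P(Y = 3) = (1−p)^2 · p = 0.9409 · 0.03 = 0.028227

0.0282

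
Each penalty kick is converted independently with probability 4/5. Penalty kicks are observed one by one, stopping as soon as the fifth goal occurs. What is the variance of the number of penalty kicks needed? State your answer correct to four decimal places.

1.5625

Y = total penalty kicks until the fifth success; negative binomial with r=5, p=0.80.
Var(Y) = r(1−p)/p² = 5·0.20 / 0.80² = 1.562500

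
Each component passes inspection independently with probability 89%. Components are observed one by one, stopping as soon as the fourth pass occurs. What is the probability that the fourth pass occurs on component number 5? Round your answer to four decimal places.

Y = trial on which the fourth success occurs; negative binomial, r=4, p=0.89.
P(Y=5) = C(4,3) · p^4 · (1−p)^1
= 4 · 0.62742 · 0.11 = 0.276066

0.2761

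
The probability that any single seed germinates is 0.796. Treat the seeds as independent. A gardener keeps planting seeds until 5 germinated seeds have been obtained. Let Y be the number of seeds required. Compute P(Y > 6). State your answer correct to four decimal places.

Needing more than 6 seeds ⇔ fewer than 5 successes in the first 6. With X ~ Binomial(6, 0.796), P(Y > 6) = P(X ≤ 4).
  k=0: C(6,0)·0.796^0·0.204^6 = 0.000072
  k=1: C(6,1)·0.796^1·0.204^5 = 0.001687
  k=2: C(6,2)·0.796^2·0.204^4 = 0.016460
  k=3: C(6,3)·0.796^3·0.204^3 = 0.085637
  k=4: C(6,4)·0.796^4·0.204^2 = 0.250613
P(X ≤ 4) = 0.354470

0.3545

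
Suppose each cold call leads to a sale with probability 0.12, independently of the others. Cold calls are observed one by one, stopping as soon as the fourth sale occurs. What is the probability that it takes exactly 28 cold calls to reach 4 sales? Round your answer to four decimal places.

Y = trial on which the fourth success occurs; negative binomial, r=4, p=0.12.
P(Y=28) = C(27,3) · p^4 · (1−p)^24
= 2925 · 0.00020736 · 0.046514 = 0.028212

0.0282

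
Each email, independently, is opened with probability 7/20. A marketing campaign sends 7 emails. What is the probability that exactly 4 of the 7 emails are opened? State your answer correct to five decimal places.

X ~ Binomial(n=7, p=0.35).
P(X=4) = C(7,4) · p^4 · (1−p)^3
= 35 · 0.015006 · 0.27463 = 0.1442382

0.14424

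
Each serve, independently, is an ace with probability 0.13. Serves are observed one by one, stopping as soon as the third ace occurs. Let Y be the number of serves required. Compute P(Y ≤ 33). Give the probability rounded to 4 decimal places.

Finishing within 33 serves ⇔ at least 3 successes in the first 33. With X ~ Binomial(33, 0.13), P(Y ≤ 33) = 1 − P(X ≤ 2).
  k=0: C(33,0)·0.13^0·0.87^33 = 0.010096
  k=1: C(33,1)·0.13^1·0.87^32 = 0.049782
  k=2: C(33,2)·0.13^2·0.87^31 = 0.119019
1 − 0.178897 = 0.821103

0.8211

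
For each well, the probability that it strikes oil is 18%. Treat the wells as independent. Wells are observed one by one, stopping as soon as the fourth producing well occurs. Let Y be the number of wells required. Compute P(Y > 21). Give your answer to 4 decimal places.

Needing more than 21 wells ⇔ fewer than 4 successes in the first 21. With X ~ Binomial(21, 0.18), P(Y > 21) = P(X ≤ 3).
  k=0: C(21,0)·0.18^0·0.82^21 = 0.015491
  k=1: C(21,1)·0.18^1·0.82^20 = 0.071412
  k=2: C(21,2)·0.18^2·0.82^19 = 0.156757
  k=3: C(21,3)·0.18^3·0.82^18 = 0.217931
P(X ≤ 3) = 0.461591

0.4616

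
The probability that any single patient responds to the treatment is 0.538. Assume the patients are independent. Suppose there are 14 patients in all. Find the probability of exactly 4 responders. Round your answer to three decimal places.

0.037

X ~ Binomial(n=14, p=0.538).
P(X=4) = C(14,4) · p^4 · (1−p)^10
= 1001 · 0.083778 · 0.00044302 = 0.03715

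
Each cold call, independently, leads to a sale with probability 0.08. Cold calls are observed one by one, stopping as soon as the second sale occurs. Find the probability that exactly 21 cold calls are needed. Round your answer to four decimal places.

Y = trial on which the second success occurs; negative binomial, r=2, p=0.08.
P(Y=21) = C(20,1) · p^2 · (1−p)^19
= 20 · 0.0064 · 0.2051 = 0.026253

0.0263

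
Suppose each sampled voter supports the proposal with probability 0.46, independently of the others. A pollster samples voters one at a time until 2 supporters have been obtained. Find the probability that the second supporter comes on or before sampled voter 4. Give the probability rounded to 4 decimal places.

0.6252

Finishing within 4 sampled voters ⇔ at least 2 successes in the first 4. With X ~ Binomial(4, 0.46), P(Y ≤ 4) = 1 − P(X ≤ 1).
  k=0: C(4,0)·0.46^0·0.54^4 = 0.085031
  k=1: C(4,1)·0.46^1·0.54^3 = 0.289734
1 − 0.374764 = 0.625236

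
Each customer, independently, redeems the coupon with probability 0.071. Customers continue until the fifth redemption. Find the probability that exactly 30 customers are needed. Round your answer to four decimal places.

Y = trial on which the fifth success occurs; negative binomial, r=5, p=0.071.
P(Y=30) = C(29,4) · p^5 · (1−p)^25
= 23751 · 1.8042e-06 · 0.15863 = 0.006798

0.0068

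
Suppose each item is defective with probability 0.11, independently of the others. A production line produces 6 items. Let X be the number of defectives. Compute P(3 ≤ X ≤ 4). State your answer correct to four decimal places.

0.0205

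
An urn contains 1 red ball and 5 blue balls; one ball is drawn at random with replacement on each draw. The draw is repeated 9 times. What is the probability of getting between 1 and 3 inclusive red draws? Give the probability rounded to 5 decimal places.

0.75817

X ~ Binomial(9, 0.166667); P(1 ≤ X ≤ 3) = Σ C(9,k) p^k (1−p)^(9−k) over k:
  k=1: C(9,1)·0.166667^1·0.833333^8 = 0.3488521
  k=2: C(9,2)·0.166667^2·0.833333^7 = 0.2790816
  k=3: C(9,3)·0.166667^3·0.833333^6 = 0.1302381
Total = 0.7581718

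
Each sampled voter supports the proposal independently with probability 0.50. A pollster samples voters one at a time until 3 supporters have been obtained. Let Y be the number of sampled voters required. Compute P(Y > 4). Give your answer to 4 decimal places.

Needing more than 4 sampled voters ⇔ fewer than 3 successes in the first 4. With X ~ Binomial(4, 0.50), P(Y > 4) = P(X ≤ 2).
  k=0: C(4,0)·0.50^0·0.50^4 = 0.062500
  k=1: C(4,1)·0.50^1·0.50^3 = 0.250000
  k=2: C(4,2)·0.50^2·0.50^2 = 0.375000
P(X ≤ 2) = 0.687500

0.6875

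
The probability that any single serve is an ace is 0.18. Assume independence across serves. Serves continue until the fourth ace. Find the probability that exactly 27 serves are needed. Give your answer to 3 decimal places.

0.028

Y = trial on which the fourth success occurs; negative binomial, r=4, p=0.18.
P(Y=27) = C(26,3) · p^4 · (1−p)^23
= 2600 · 0.0010498 · 0.010416 = 0.02843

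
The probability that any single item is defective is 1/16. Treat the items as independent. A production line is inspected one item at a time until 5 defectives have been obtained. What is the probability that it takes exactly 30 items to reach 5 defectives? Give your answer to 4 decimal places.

0.0045

Y = trial on which the fifth success occurs; negative binomial, r=5, p=0.0625.
P(Y=30) = C(29,4) · p^5 · (1−p)^25
= 23751 · 9.5367e-07 · 0.1992 = 0.004512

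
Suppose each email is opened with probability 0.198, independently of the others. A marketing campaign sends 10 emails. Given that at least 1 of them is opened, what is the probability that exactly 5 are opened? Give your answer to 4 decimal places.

X ~ Binomial(10, 0.198). Want P(X=5 | X≥1) = P(X=5) / P(X≥1).
P(X=5) = C(10,5)·0.198^5·0.802^5 = 0.025445
P(X≥1) = 1 − 0.110089 = 0.889911
Ratio = 0.025445 / 0.889911 = 0.028592

0.0286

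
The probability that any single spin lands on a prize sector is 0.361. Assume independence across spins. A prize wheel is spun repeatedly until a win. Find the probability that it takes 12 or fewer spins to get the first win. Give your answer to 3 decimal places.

Y = number of spins to the first success; geometric, p = 0.361.
P(Y ≤ 12) = 1 − (1−p)^12 = 1 − 0.00463 = 0.99537

0.995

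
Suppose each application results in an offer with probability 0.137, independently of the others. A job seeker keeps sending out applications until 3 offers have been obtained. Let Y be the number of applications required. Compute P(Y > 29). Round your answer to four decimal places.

Needing more than 29 applications ⇔ fewer than 3 successes in the first 29. With X ~ Binomial(29, 0.137), P(Y > 29) = P(X ≤ 2).
  k=0: C(29,0)·0.137^0·0.863^29 = 0.013942
  k=1: C(29,1)·0.137^1·0.863^28 = 0.064183
  k=2: C(29,2)·0.137^2·0.863^27 = 0.142646
P(X ≤ 2) = 0.220770

0.2208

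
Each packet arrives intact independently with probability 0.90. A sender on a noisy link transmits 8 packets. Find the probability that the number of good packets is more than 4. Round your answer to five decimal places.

0.99498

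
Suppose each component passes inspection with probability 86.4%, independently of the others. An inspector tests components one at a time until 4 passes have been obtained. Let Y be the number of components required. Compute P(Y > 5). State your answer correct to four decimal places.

0.1396

Needing more than 5 components ⇔ fewer than 4 successes in the first 5. With X ~ Binomial(5, 0.864), P(Y > 5) = P(X ≤ 3).
  k=0: C(5,0)·0.864^0·0.136^5 = 0.000047
  k=1: C(5,1)·0.864^1·0.136^4 = 0.001478
  k=2: C(5,2)·0.864^2·0.136^3 = 0.018778
  k=3: C(5,3)·0.864^3·0.136^2 = 0.119294
P(X ≤ 3) = 0.139596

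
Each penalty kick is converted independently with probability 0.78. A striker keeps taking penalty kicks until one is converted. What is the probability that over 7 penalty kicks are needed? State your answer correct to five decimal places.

Y = number of penalty kicks to the first success; geometric, p = 0.78.
P(Y > 7) = P(first 7 all fail) = (1−p)^7 = 0.0000249

0.00002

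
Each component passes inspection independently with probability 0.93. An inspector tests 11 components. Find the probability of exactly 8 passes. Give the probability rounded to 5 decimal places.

X ~ Binomial(n=11, p=0.93).
P(X=8) = C(11,8) · p^8 · (1−p)^3
= 165 · 0.55958 · 0.000343 = 0.0316695

0.03167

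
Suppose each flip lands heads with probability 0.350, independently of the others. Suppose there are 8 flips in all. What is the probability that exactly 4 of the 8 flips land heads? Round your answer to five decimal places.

0.18751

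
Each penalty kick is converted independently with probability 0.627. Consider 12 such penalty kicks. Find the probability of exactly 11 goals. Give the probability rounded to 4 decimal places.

0.0264

X ~ Binomial(n=12, p=0.627).
P(X=11) = C(12,11) · p^11 · (1−p)^1
= 12 · 0.0058877 · 0.373 = 0.026353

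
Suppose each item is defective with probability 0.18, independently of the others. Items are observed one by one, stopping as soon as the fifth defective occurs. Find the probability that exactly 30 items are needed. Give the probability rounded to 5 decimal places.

Y = trial on which the fifth success occurs; negative binomial, r=5, p=0.18.
P(Y=30) = C(29,4) · p^5 · (1−p)^25
= 23751 · 0.00018896 · 0.007004 = 0.0314334

0.03143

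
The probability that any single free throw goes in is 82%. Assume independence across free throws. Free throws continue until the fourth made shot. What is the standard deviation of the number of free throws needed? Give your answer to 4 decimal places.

1.0348

Y = total free throws until the fourth success; negative binomial with r=4, p=0.82.
SD(Y) = √[r(1−p)/p²] = √(1.070791) = 1.034790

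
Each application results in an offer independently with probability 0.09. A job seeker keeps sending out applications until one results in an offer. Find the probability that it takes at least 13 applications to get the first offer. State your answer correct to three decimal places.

0.322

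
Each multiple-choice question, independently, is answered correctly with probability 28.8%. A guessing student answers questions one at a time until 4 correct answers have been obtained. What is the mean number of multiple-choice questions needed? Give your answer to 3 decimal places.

13.889

Y = total multiple-choice questions until the fourth success; negative binomial with r=4, p=0.288.
E[Y] = r / p = 4 / 0.288 = 13.88889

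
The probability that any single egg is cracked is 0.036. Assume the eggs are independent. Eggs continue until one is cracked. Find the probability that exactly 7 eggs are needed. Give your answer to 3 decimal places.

0.029

Geometric (trials to first success), p = 0.036.
P(Y = 7) = (1−p)^6 · p = 0.80253 · 0.036 = 0.02889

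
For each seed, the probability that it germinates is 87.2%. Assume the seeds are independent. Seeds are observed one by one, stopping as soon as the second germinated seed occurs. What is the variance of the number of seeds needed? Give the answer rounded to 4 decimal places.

0.3367

Y = total seeds until the second success; negative binomial with r=2, p=0.872.
Var(Y) = r(1−p)/p² = 2·0.128 / 0.872² = 0.336672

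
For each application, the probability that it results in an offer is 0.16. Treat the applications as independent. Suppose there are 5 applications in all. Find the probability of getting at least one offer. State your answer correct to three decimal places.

0.582

P(at least one) = 1 − P(none) = 1 − (1 − 0.16)^5
= 1 − 0.41821 = 0.58179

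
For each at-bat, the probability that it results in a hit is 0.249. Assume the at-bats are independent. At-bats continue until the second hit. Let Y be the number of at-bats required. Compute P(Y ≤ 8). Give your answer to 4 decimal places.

Finishing within 8 at-bats ⇔ at least 2 successes in the first 8. With X ~ Binomial(8, 0.249), P(Y ≤ 8) = 1 − P(X ≤ 1).
  k=0: C(8,0)·0.249^0·0.751^8 = 0.101186
  k=1: C(8,1)·0.249^1·0.751^7 = 0.268392
1 − 0.369577 = 0.630423

0.6304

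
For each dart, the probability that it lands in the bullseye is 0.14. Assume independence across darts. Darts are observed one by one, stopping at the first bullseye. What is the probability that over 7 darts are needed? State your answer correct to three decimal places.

0.348

Y = number of darts to the first success; geometric, p = 0.14.
P(Y > 7) = P(first 7 all fail) = (1−p)^7 = 0.34793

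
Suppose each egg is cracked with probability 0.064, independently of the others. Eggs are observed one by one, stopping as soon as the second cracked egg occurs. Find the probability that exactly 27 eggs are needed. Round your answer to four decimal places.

Y = trial on which the second success occurs; negative binomial, r=2, p=0.064.
P(Y=27) = C(26,1) · p^2 · (1−p)^25
= 26 · 0.004096 · 0.19138 = 0.020381

0.0204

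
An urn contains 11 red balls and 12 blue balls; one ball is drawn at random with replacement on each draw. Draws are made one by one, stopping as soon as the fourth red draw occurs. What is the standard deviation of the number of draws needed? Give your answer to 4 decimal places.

3.0206

Y = total draws until the fourth success; negative binomial with r=4, p=0.478261.
SD(Y) = √[r(1−p)/p²] = √(9.123967) = 3.020590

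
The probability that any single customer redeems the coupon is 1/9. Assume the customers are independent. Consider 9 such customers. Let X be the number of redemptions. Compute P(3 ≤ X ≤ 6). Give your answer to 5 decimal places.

X ~ Binomial(9, 0.111111); P(3 ≤ X ≤ 6) = Σ C(9,k) p^k (1−p)^(9−k) over k:
  k=3: C(9,3)·0.111111^3·0.888889^6 = 0.0568377
  k=4: C(9,4)·0.111111^4·0.888889^5 = 0.0106571
  k=5: C(9,5)·0.111111^5·0.888889^4 = 0.0013321
  k=6: C(9,6)·0.111111^6·0.888889^3 = 0.0001110
Total = 0.0689379

0.06894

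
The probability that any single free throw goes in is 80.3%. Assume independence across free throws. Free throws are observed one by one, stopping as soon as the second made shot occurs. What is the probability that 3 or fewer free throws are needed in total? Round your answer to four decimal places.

0.8989

Finishing within 3 free throws ⇔ at least 2 successes in the first 3. With X ~ Binomial(3, 0.803), P(Y ≤ 3) = 1 − P(X ≤ 1).
  k=0: C(3,0)·0.803^0·0.197^3 = 0.007645
  k=1: C(3,1)·0.803^1·0.197^2 = 0.093491
1 − 0.101136 = 0.898864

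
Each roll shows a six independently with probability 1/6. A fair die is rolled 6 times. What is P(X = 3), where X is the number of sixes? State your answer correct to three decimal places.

X ~ Binomial(n=6, p=0.166667).
P(X=3) = C(6,3) · p^3 · (1−p)^3
= 20 · 0.0046296 · 0.5787 = 0.05358

0.054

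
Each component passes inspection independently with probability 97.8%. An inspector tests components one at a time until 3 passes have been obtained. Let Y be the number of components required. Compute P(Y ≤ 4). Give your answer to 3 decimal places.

Finishing within 4 components ⇔ at least 3 successes in the first 4. With X ~ Binomial(4, 0.978), P(Y ≤ 4) = 1 − P(X ≤ 2).
  k=0: C(4,0)·0.978^0·0.022^4 = 0.00000
  k=1: C(4,1)·0.978^1·0.022^3 = 0.00004
  k=2: C(4,2)·0.978^2·0.022^2 = 0.00278
1 − 0.00282 = 0.99718

0.997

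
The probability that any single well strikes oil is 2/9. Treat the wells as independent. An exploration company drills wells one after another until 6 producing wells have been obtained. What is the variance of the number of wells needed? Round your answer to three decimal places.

94.500

Y = total wells until the sixth success; negative binomial with r=6, p=0.222222.
Var(Y) = r(1−p)/p² = 6·0.777778 / 0.222222² = 94.50000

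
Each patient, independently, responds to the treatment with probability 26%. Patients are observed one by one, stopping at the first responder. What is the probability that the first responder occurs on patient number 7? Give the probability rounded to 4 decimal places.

0.0427

Geometric (trials to first success), p = 0.26.
P(Y = 7) = (1−p)^6 · p = 0.16421 · 0.26 = 0.042694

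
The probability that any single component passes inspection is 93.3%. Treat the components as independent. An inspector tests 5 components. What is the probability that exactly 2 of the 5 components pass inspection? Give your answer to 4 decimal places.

X ~ Binomial(n=5, p=0.933).
P(X=2) = C(5,2) · p^2 · (1−p)^3
= 10 · 0.87049 · 0.00030076 = 0.002618

0.0026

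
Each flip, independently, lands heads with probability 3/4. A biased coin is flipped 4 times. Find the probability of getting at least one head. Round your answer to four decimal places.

0.9961

P(at least one) = 1 − P(none) = 1 − (1 − 0.75)^4
= 1 − 0.003906 = 0.996094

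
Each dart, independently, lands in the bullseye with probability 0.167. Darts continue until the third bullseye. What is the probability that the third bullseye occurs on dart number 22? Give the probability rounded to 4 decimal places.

0.0304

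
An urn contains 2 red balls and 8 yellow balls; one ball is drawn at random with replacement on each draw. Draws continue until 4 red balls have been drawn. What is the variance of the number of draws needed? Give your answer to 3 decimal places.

Y = total draws until the fourth success; negative binomial with r=4, p=0.20.
Var(Y) = r(1−p)/p² = 4·0.80 / 0.20² = 80.00000

80.000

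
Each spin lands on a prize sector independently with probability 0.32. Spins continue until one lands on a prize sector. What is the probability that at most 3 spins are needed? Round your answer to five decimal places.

Y = number of spins to the first success; geometric, p = 0.32.
P(Y ≤ 3) = 1 − (1−p)^3 = 1 − 0.3144320 = 0.6855680

0.68557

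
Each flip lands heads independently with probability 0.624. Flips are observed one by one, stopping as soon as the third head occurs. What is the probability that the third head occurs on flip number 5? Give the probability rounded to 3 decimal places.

0.206

Y = trial on which the third success occurs; negative binomial, r=3, p=0.624.
P(Y=5) = C(4,2) · p^3 · (1−p)^2
= 6 · 0.24297 · 0.14138 = 0.20610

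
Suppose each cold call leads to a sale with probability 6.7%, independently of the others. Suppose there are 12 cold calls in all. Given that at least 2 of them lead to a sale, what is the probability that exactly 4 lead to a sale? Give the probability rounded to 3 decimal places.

0.030

X ~ Binomial(12, 0.067). Want P(X=4 | X≥2) = P(X=4) / P(X≥2).
P(X=4) = C(12,4)·0.067^4·0.933^8 = 0.00573
P(X≥2) = 1 − 0.43509 − 0.37493 = 0.18998
Ratio = 0.00573 / 0.18998 = 0.03015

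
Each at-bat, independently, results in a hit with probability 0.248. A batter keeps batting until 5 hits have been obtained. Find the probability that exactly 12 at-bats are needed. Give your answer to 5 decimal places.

Y = trial on which the fifth success occurs; negative binomial, r=5, p=0.248.
P(Y=12) = C(11,4) · p^5 · (1−p)^7
= 330 · 0.00093812 · 0.136 = 0.0421015

0.04210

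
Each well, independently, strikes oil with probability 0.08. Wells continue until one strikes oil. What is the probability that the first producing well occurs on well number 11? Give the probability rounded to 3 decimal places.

Geometric (trials to first success), p = 0.08.
P(Y = 11) = (1−p)^10 · p = 0.43439 · 0.08 = 0.03475

0.035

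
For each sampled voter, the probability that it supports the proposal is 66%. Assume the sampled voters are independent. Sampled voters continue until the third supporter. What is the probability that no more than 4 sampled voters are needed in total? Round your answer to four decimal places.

Finishing within 4 sampled voters ⇔ at least 3 successes in the first 4. With X ~ Binomial(4, 0.66), P(Y ≤ 4) = 1 − P(X ≤ 2).
  k=0: C(4,0)·0.66^0·0.34^4 = 0.013363
  k=1: C(4,1)·0.66^1·0.34^3 = 0.103763
  k=2: C(4,2)·0.66^2·0.34^2 = 0.302132
1 − 0.419258 = 0.580742

0.5807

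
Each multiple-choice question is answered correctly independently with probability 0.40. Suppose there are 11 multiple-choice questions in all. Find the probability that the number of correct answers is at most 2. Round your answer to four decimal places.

0.1189

X ~ Binomial(11, 0.40); P(X ≤ 2) = Σ C(11,k) p^k (1−p)^(11−k) over k:
  k=0: C(11,0)·0.40^0·0.60^11 = 0.003628
  k=1: C(11,1)·0.40^1·0.60^10 = 0.026605
  k=2: C(11,2)·0.40^2·0.60^9 = 0.088684
Total = 0.118917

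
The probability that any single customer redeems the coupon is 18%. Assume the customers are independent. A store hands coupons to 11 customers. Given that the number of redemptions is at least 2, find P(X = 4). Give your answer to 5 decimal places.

X ~ Binomial(11, 0.18). Want P(X=4 | X≥2) = P(X=4) / P(X≥2).
P(X=4) = C(11,4)·0.18^4·0.82^7 = 0.0863577
P(X≥2) = 1 − 0.1127074 − 0.2721471 = 0.6151455
Ratio = 0.0863577 / 0.6151455 = 0.1403858

0.14039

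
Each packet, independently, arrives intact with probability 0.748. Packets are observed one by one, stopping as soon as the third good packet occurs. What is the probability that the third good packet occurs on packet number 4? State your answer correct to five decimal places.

Y = trial on which the third success occurs; negative binomial, r=3, p=0.748.
P(Y=4) = C(3,2) · p^3 · (1−p)^1
= 3 · 0.41851 · 0.252 = 0.3163928

0.31639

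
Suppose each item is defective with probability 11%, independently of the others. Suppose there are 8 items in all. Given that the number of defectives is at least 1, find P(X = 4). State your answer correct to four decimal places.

X ~ Binomial(8, 0.11). Want P(X=4 | X≥1) = P(X=4) / P(X≥1).
P(X=4) = C(8,4)·0.11^4·0.89^4 = 0.006430
P(X≥1) = 1 − 0.393659 = 0.606341
Ratio = 0.006430 / 0.606341 = 0.010605

0.0106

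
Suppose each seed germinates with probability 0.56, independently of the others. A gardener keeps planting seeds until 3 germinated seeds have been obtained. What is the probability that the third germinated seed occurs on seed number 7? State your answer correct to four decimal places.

Y = trial on which the third success occurs; negative binomial, r=3, p=0.56.
P(Y=7) = C(6,2) · p^3 · (1−p)^4
= 15 · 0.17562 · 0.037481 = 0.098734

0.0987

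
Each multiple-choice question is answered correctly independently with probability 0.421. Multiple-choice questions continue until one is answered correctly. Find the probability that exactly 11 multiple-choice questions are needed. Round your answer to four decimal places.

Geometric (trials to first success), p = 0.421.
P(Y = 11) = (1−p)^10 · p = 0.0042343 · 0.421 = 0.001783

0.0018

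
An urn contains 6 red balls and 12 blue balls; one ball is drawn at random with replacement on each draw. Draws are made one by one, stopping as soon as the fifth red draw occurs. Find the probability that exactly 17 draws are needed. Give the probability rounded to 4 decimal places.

Y = trial on which the fifth success occurs; negative binomial, r=5, p=0.333333.
P(Y=17) = C(16,4) · p^5 · (1−p)^12
= 1820 · 0.0041152 · 0.0077073 = 0.057726

0.0577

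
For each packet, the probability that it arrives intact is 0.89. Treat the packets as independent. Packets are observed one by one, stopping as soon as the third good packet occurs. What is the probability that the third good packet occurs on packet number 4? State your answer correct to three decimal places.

0.233

Y = trial on which the third success occurs; negative binomial, r=3, p=0.89.
P(Y=4) = C(3,2) · p^3 · (1−p)^1
= 3 · 0.70497 · 0.11 = 0.23264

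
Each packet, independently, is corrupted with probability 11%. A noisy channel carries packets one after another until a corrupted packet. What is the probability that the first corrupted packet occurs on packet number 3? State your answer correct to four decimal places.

0.0871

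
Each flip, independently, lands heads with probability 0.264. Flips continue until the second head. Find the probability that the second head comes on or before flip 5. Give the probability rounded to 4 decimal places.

Finishing within 5 flips ⇔ at least 2 successes in the first 5. With X ~ Binomial(5, 0.264), P(Y ≤ 5) = 1 − P(X ≤ 1).
  k=0: C(5,0)·0.264^0·0.736^5 = 0.215968
  k=1: C(5,1)·0.264^1·0.736^4 = 0.387334
1 − 0.603301 = 0.396699

0.3967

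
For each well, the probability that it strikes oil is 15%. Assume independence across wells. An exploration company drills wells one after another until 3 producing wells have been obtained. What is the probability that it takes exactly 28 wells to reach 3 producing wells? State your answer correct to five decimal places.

0.02037

Y = trial on which the third success occurs; negative binomial, r=3, p=0.15.
P(Y=28) = C(27,2) · p^3 · (1−p)^25
= 351 · 0.003375 · 0.017198 = 0.0203730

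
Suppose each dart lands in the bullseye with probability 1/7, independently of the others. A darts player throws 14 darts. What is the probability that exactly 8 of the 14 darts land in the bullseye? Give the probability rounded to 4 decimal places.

X ~ Binomial(n=14, p=0.142857).
P(X=8) = C(14,8) · p^8 · (1−p)^6
= 3003 · 1.7347e-07 · 0.39657 = 0.000207

0.0002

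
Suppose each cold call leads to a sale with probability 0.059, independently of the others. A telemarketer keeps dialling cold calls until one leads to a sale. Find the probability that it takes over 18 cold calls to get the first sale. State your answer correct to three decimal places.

Y = number of cold calls to the first success; geometric, p = 0.059.
P(Y > 18) = P(first 18 all fail) = (1−p)^18 = 0.33467

0.335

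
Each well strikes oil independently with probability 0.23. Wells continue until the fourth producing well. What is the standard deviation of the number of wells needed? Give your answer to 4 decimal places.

Y = total wells until the fourth success; negative binomial with r=4, p=0.23.
SD(Y) = √[r(1−p)/p²] = √(58.223062) = 7.630404

7.6304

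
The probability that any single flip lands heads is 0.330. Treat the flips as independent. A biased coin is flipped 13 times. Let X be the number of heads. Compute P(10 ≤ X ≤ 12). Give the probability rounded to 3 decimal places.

0.002

X ~ Binomial(13, 0.33); P(10 ≤ X ≤ 12) = Σ C(13,k) p^k (1−p)^(13−k) over k:
  k=10: C(13,10)·0.33^10·0.67^3 = 0.00132
  k=11: C(13,11)·0.33^11·0.67^2 = 0.00018
  k=12: C(13,12)·0.33^12·0.67^1 = 0.00001
Total = 0.00151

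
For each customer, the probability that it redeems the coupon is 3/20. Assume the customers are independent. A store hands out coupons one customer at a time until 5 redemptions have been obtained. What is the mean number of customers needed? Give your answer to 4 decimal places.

Y = total customers until the fifth success; negative binomial with r=5, p=0.15.
E[Y] = r / p = 5 / 0.15 = 33.333333

33.3333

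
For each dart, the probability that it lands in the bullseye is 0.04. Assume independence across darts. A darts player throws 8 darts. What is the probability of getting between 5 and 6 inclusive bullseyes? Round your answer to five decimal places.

0.00001

X ~ Binomial(8, 0.04); P(5 ≤ X ≤ 6) = Σ C(8,k) p^k (1−p)^(8−k) over k:
  k=5: C(8,5)·0.04^5·0.96^3 = 0.0000051
  k=6: C(8,6)·0.04^6·0.96^2 = 0.0000001
Total = 0.0000052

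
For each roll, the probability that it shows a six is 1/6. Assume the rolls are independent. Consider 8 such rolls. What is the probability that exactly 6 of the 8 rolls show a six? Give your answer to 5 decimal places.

X ~ Binomial(n=8, p=0.166667).
P(X=6) = C(8,6) · p^6 · (1−p)^2
= 28 · 2.1433e-05 · 0.69444 = 0.0004168

0.00042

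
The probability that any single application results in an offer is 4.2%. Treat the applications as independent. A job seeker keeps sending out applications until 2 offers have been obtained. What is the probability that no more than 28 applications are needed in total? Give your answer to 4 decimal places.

Finishing within 28 applications ⇔ at least 2 successes in the first 28. With X ~ Binomial(28, 0.042), P(Y ≤ 28) = 1 − P(X ≤ 1).
  k=0: C(28,0)·0.042^0·0.958^28 = 0.300770
  k=1: C(28,1)·0.042^1·0.958^27 = 0.369212
1 − 0.669982 = 0.330018

0.3300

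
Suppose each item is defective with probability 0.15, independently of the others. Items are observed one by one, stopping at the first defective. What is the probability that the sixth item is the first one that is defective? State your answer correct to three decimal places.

0.067

Geometric (trials to first success), p = 0.15.
P(Y = 6) = (1−p)^5 · p = 0.44371 · 0.15 = 0.06656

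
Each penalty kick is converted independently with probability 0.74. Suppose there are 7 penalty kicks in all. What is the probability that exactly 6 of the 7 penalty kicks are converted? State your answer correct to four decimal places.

0.2989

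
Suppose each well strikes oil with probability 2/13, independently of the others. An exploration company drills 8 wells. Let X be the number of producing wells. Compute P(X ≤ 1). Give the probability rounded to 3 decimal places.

X ~ Binomial(8, 0.153846); P(X ≤ 1) = Σ C(8,k) p^k (1−p)^(8−k) over k:
  k=0: C(8,0)·0.153846^0·0.846154^8 = 0.26278
  k=1: C(8,1)·0.153846^1·0.846154^7 = 0.38223
Total = 0.64501

0.645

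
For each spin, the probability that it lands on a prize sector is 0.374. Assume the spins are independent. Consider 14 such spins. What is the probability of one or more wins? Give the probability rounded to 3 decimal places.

0.999

P(at least one) = 1 − P(none) = 1 − (1 − 0.374)^14
= 1 − 0.00142 = 0.99858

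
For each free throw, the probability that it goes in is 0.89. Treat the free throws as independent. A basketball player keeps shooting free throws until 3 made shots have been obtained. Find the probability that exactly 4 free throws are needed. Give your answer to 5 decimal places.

Y = trial on which the third success occurs; negative binomial, r=3, p=0.89.
P(Y=4) = C(3,2) · p^3 · (1−p)^1
= 3 · 0.70497 · 0.11 = 0.2326398

0.23264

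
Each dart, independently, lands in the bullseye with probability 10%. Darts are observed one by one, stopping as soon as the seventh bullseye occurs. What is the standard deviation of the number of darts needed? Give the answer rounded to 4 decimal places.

25.0998

Y = total darts until the seventh success; negative binomial with r=7, p=0.10.
SD(Y) = √[r(1−p)/p²] = √(630.000000) = 25.099801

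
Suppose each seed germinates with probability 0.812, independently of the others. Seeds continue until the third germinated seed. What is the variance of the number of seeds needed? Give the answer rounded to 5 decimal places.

Y = total seeds until the third success; negative binomial with r=3, p=0.812.
Var(Y) = r(1−p)/p² = 3·0.188 / 0.812² = 0.8553957

0.85540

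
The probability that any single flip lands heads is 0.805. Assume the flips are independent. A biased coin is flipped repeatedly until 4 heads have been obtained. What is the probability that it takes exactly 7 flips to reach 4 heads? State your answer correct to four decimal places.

0.0623

Y = trial on which the fourth success occurs; negative binomial, r=4, p=0.805.
P(Y=7) = C(6,3) · p^4 · (1−p)^3
= 20 · 0.41994 · 0.0074149 = 0.062276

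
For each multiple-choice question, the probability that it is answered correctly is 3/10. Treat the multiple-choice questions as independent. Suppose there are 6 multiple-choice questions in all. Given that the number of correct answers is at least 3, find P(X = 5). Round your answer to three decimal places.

0.040

X ~ Binomial(6, 0.30). Want P(X=5 | X≥3) = P(X=5) / P(X≥3).
P(X=5) = C(6,5)·0.30^5·0.70^1 = 0.01021
P(X≥3) = 1 − 0.11765 − 0.30253 − 0.32414 = 0.25569
Ratio = 0.01021 / 0.25569 = 0.03992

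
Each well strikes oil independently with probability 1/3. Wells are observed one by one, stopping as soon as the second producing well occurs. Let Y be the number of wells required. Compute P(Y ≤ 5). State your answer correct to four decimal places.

0.5391

Finishing within 5 wells ⇔ at least 2 successes in the first 5. With X ~ Binomial(5, 0.333333), P(Y ≤ 5) = 1 − P(X ≤ 1).
  k=0: C(5,0)·0.333333^0·0.666667^5 = 0.131687
  k=1: C(5,1)·0.333333^1·0.666667^4 = 0.329218
1 − 0.460905 = 0.539095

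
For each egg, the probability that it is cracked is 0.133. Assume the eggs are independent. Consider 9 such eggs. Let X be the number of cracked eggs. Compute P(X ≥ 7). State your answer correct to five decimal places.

0.00002

X ~ Binomial(9, 0.133); P(X ≥ 7) = Σ C(9,k) p^k (1−p)^(9−k) over k:
  k=7: C(9,7)·0.133^7·0.867^2 = 0.0000199
  k=8: C(9,8)·0.133^8·0.867^1 = 0.0000008
  k=9: C(9,9)·0.133^9·0.867^0 = 0.0000000
Total = 0.0000207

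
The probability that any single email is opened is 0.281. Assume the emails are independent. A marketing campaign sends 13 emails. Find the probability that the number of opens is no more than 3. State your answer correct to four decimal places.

0.4813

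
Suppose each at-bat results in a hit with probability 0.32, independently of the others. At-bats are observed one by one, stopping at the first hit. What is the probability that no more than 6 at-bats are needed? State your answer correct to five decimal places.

Y = number of at-bats to the first success; geometric, p = 0.32.
P(Y ≤ 6) = 1 − (1−p)^6 = 1 − 0.0988675 = 0.9011325

0.90113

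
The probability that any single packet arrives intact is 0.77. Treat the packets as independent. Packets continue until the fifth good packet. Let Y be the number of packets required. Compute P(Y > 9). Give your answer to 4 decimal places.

0.0350

Needing more than 9 packets ⇔ fewer than 5 successes in the first 9. With X ~ Binomial(9, 0.77), P(Y > 9) = P(X ≤ 4).
  k=0: C(9,0)·0.77^0·0.23^9 = 0.000002
  k=1: C(9,1)·0.77^1·0.23^8 = 0.000054
  k=2: C(9,2)·0.77^2·0.23^7 = 0.000727
  k=3: C(9,3)·0.77^3·0.23^6 = 0.005677
  k=4: C(9,4)·0.77^4·0.23^5 = 0.028508
P(X ≤ 4) = 0.034968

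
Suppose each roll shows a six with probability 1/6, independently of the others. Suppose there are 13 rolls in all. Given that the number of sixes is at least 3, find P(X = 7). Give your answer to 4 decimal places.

0.0055

X ~ Binomial(13, 0.166667). Want P(X=7 | X≥3) = P(X=7) / P(X≥3).
P(X=7) = C(13,7)·0.166667^7·0.833333^6 = 0.002053
P(X≥3) = 1 − 0.093464 − 0.243006 − 0.291607 = 0.371923
Ratio = 0.002053 / 0.371923 = 0.005520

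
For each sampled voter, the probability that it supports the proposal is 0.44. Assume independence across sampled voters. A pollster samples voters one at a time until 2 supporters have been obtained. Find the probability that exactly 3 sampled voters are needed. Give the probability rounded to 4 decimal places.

0.2168

Y = trial on which the second success occurs; negative binomial, r=2, p=0.44.
P(Y=3) = C(2,1) · p^2 · (1−p)^1
= 2 · 0.1936 · 0.56 = 0.216832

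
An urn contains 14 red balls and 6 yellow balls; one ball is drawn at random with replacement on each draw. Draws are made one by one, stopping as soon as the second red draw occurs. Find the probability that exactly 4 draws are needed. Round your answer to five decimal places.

0.13230

Y = trial on which the second success occurs; negative binomial, r=2, p=0.70.
P(Y=4) = C(3,1) · p^2 · (1−p)^2
= 3 · 0.49 · 0.09 = 0.1323000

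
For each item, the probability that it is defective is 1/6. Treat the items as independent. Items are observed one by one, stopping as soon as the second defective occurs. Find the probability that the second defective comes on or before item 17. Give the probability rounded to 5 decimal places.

0.80168

Finishing within 17 items ⇔ at least 2 successes in the first 17. With X ~ Binomial(17, 0.166667), P(Y ≤ 17) = 1 − P(X ≤ 1).
  k=0: C(17,0)·0.166667^0·0.833333^17 = 0.0450732
  k=1: C(17,1)·0.166667^1·0.833333^16 = 0.1532490
1 − 0.1983223 = 0.8016777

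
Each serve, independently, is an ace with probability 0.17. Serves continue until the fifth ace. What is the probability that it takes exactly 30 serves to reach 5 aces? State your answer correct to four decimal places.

Y = trial on which the fifth success occurs; negative binomial, r=5, p=0.17.
P(Y=30) = C(29,4) · p^5 · (1−p)^25
= 23751 · 0.00014199 · 0.0094831 = 0.031980

0.0320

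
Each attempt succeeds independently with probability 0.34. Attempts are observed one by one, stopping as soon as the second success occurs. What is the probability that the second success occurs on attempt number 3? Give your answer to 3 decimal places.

0.153

Y = trial on which the second success occurs; negative binomial, r=2, p=0.34.
P(Y=3) = C(2,1) · p^2 · (1−p)^1
= 2 · 0.1156 · 0.66 = 0.15259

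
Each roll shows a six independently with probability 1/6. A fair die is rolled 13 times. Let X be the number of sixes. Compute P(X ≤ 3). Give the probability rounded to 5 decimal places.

0.84192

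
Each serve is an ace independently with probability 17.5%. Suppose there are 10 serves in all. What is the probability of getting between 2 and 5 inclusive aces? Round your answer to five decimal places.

X ~ Binomial(10, 0.175); P(2 ≤ X ≤ 5) = Σ C(10,k) p^k (1−p)^(10−k) over k:
  k=2: C(10,2)·0.175^2·0.825^8 = 0.2957469
  k=3: C(10,3)·0.175^3·0.825^7 = 0.1672912
  k=4: C(10,4)·0.175^4·0.825^6 = 0.0621005
  k=5: C(10,5)·0.175^5·0.825^5 = 0.0158074
Total = 0.5409460

0.54095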